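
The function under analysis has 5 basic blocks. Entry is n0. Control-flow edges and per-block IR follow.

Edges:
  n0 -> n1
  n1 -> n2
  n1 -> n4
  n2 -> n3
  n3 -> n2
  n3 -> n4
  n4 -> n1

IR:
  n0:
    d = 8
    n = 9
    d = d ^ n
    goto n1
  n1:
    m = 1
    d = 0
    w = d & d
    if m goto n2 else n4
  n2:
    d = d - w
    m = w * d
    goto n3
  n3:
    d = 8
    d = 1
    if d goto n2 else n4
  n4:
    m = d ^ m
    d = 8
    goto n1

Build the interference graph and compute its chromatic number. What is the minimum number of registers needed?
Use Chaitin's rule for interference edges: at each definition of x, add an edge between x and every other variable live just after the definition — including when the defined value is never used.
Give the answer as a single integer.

Answer: 3

Derivation:
Block summaries:
  n0: {d,n} / ∅
  n1: {d,m,w} / ∅
  n2: {d,m} / {d,w}
  n3: {d} / ∅
  n4: {d,m} / {d,m}

Live sets:
  n0: in=∅ out=∅
  n1: in=∅ out={d,m,w}
  n2: in={d,w} out={m,w}
  n3: in={m,w} out={d,m,w}
  n4: in={d,m} out=∅

Conflict graph:
  d↔{m,n,w}
  m↔{d,w}
  n↔{d}
  w↔{d,m}

Colouring:
  {d,m,w} pairwise interfere (3-clique) ⇒ χ ≥ 3
  3-colouring: r0={d}  r1={m,n}  r2={w}
  χ = 3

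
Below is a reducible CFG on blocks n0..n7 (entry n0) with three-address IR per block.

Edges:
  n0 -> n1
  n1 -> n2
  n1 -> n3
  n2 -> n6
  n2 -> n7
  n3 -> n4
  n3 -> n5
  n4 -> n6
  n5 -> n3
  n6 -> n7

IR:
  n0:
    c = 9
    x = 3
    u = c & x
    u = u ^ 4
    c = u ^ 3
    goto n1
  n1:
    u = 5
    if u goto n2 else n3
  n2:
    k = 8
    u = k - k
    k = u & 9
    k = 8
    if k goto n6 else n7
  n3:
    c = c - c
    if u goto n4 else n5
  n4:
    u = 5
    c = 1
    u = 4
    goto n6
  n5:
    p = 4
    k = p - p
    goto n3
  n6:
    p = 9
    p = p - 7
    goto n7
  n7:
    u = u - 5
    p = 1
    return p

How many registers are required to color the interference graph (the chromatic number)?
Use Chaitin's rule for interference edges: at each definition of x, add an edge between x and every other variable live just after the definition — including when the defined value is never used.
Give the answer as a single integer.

Answer: 3

Analysis:
Block summaries:
  n0 def {c,u,x} use ∅
  n1 def {u} use ∅
  n2 def {k,u} use ∅
  n3 def {c} use {c,u}
  n4 def {c,u} use ∅
  n5 def {k,p} use ∅
  n6 def {p} use ∅
  n7 def {p,u} use {u}

Backward fixpoint:
  n0 li=∅ lo={c}
  n1 li={c} lo={c,u}
  n2 li=∅ lo={u}
  n3 li={c,u} lo={c,u}
  n4 li=∅ lo={u}
  n5 li={c,u} lo={c,u}
  n6 li={u} lo={u}
  n7 li={u} lo=∅

Interfere edges:
  c — {k,p,u,x}
  k — {c,u}
  p — {c,u}
  u — {c,k,p}
  x — {c}

Registers:
  clique {c,k,u} ⇒ need ≥ 3
  assign c→R0 k→R2 p→R2 u→R1 x→R1 — no edge inside a register ⇒ χ ≤ 3
  χ = 3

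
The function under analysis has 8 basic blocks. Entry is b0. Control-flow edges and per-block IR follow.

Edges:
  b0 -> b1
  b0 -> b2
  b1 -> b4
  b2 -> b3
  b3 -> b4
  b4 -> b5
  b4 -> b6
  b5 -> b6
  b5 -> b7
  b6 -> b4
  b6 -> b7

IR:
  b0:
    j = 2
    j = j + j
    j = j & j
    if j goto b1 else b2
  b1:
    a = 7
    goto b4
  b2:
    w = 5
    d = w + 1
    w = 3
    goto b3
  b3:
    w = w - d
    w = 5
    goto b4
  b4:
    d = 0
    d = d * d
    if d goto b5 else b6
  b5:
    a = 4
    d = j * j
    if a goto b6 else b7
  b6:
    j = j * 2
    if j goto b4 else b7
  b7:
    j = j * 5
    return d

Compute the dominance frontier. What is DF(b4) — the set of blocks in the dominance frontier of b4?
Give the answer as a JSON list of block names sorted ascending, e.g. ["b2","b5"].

Answer: ["b4"]

Working:
idom tree: b1←b0 b2←b0 b3←b2 b4←b0 b5←b4 b6←b4 b7←b4
Dom∩ at merges:
  b4: preds {b1,b3,b6}: {b0,b1} ∩ {b0,b2,b3} ∩ {b0,b4,b6} = {b0}; idom=b0
  b6: preds {b4,b5}: {b0,b4} ∩ {b0,b4,b5} = {b0,b4}; idom=b4
  b7: preds {b5,b6}: {b0,b4,b5} ∩ {b0,b4,b6} = {b0,b4}; idom=b4

DF walk-up:
  b4←b1: walk b1 to b0
  b4←b3: walk b3→b2 to b0
  b4←b6: walk b6→b4 to b0
  b6←b4: walk · to b4
  b6←b5: walk b5 to b4
  b7←b5: walk b5 to b4
  b7←b6: walk b6 to b4
  DF(b0)=∅
  DF(b1)={b4}
  DF(b2)={b4}
  DF(b3)={b4}
  DF(b4)={b4}
  DF(b5)={b6,b7}
  DF(b6)={b4,b7}
  DF(b7)=∅

DF(b4) = ["b4"]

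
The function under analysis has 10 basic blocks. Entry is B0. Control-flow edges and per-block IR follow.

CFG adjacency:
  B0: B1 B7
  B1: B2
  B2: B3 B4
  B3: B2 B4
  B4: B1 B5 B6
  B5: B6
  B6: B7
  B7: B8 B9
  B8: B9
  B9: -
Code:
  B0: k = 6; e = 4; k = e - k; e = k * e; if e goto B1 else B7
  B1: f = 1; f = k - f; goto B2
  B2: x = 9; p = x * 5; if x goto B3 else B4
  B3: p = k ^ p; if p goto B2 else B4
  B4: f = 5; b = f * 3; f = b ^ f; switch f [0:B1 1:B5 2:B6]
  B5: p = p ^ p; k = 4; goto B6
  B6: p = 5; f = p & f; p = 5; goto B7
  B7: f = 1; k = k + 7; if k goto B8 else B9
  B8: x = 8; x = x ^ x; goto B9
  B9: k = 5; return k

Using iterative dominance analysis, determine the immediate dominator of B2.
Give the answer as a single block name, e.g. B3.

idom tree: B1←B0 B2←B1 B3←B2 B4←B2 B5←B4 B6←B4 B7←B0 B8←B7 B9←B7
Join-block Dom:
  B1: preds {B0,B4}: {B0} ∩ {B0,B1,B2,B4} = {B0}; idom=B0
  B2: preds {B1,B3}: {B0,B1} ∩ {B0,B1,B2,B3} = {B0,B1}; idom=B1
  B4: preds {B2,B3}: {B0,B1,B2} ∩ {B0,B1,B2,B3} = {B0,B1,B2}; idom=B2
  B6: preds {B4,B5}: {B0,B1,B2,B4} ∩ {B0,B1,B2,B4,B5} = {B0,B1,B2,B4}; idom=B4
  B7: preds {B0,B6}: {B0} ∩ {B0,B1,B2,B4,B6} = {B0}; idom=B0
  B9: preds {B7,B8}: {B0,B7} ∩ {B0,B7,B8} = {B0,B7}; idom=B7

idom(B2) = B1

Answer: B1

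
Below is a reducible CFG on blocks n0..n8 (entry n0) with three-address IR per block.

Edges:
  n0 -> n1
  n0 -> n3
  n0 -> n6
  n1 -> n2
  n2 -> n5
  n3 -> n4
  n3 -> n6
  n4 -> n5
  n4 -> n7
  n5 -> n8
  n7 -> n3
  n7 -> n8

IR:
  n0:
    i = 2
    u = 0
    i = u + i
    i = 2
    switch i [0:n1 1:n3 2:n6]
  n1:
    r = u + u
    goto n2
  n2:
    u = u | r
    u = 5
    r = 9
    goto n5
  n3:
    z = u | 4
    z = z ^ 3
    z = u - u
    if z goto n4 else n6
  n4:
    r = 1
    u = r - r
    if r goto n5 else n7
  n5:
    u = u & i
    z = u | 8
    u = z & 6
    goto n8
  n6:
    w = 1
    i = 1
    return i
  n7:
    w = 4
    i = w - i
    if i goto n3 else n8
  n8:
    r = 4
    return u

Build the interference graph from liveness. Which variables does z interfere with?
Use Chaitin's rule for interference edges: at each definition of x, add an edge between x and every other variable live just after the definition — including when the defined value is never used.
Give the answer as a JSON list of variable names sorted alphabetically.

Answer: ["i", "u"]

Working:
def/use:
  n0: {i,u} / ∅
  n1: {r} / {u}
  n2: {r,u} / {r,u}
  n3: {z} / {u}
  n4: {r,u} / ∅
  n5: {u,z} / {i,u}
  n6: {i,w} / ∅
  n7: {i,w} / {i}
  n8: {r} / {u}

Backward fixpoint:
  n0 li=∅ lo={i,u}
  n1 li={i,u} lo={i,r,u}
  n2 li={i,r,u} lo={i,u}
  n3 li={i,u} lo={i}
  n4 li={i} lo={i,u}
  n5 li={i,u} lo={u}
  n6 li=∅ lo=∅
  n7 li={i,u} lo={i,u}
  n8 li={u} lo=∅

Interference:
  i — {r,u,w,z}
  r — {i,u}
  u — {i,r,w,z}
  w — {i,u}
  z — {i,u}

N(z) = ["i", "u"]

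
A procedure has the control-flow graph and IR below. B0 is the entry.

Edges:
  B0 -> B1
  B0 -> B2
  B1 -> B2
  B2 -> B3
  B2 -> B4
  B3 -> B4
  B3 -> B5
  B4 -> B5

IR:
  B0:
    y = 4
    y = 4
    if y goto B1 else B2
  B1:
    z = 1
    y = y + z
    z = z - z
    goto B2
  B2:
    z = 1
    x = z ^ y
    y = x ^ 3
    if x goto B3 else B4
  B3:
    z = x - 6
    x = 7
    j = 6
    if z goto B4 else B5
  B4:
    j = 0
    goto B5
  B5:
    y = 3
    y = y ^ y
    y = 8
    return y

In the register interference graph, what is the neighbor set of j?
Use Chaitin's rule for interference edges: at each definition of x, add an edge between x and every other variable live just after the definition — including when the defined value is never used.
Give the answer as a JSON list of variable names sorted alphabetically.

Per-block:
  B0: def={y} ue=∅
  B1: def={y,z} ue={y}
  B2: def={x,y,z} ue={y}
  B3: def={j,x,z} ue={x}
  B4: def={j} ue=∅
  B5: def={y} ue=∅

Backward fixpoint:
  B0 li=∅ lo={y}
  B1 li={y} lo={y}
  B2 li={y} lo={x}
  B3 li={x} lo=∅
  B4 li=∅ lo=∅
  B5 li=∅ lo=∅

Interfere edges:
  j: {z}
  x: {y,z}
  y: {x,z}
  z: {j,x,y}

N(j) = ["z"]

Answer: ["z"]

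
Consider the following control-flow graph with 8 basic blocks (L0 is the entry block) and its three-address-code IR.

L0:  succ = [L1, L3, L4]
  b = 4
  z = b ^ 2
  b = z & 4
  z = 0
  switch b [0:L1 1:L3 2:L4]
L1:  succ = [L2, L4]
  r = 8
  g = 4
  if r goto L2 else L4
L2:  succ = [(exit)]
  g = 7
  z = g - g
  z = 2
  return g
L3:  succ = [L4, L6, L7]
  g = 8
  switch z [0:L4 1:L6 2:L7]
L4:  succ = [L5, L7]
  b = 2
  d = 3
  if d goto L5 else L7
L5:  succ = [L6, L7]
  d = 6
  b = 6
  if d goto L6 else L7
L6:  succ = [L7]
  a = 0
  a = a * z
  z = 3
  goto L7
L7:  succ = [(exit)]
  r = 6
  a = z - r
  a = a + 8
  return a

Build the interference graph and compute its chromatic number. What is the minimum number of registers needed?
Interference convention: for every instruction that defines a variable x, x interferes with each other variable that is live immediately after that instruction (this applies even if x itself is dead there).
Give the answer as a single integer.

def/use:
  L0: {b,z} / ∅
  L1: {g,r} / ∅
  L2: {g,z} / ∅
  L3: {g} / {z}
  L4: {b,d} / ∅
  L5: {b,d} / ∅
  L6: {a,z} / {z}
  L7: {a,r} / {z}

Liveness:
  live L0: ∅→{z}
  live L1: {z}→{z}
  live L2: ∅→∅
  live L3: {z}→{z}
  live L4: {z}→{z}
  live L5: {z}→{z}
  live L6: {z}→{z}
  live L7: {z}→∅

Interference:
  a — {z}
  b — {d,z}
  d — {b,z}
  g — {r,z}
  r — {g,z}
  z — {a,b,d,g,r}

Chromatic number:
  clique {b,d,z} ⇒ need ≥ 3
  3-colouring: c0={z}  c1={a,b,g}  c2={d,r}
  χ = 3

Answer: 3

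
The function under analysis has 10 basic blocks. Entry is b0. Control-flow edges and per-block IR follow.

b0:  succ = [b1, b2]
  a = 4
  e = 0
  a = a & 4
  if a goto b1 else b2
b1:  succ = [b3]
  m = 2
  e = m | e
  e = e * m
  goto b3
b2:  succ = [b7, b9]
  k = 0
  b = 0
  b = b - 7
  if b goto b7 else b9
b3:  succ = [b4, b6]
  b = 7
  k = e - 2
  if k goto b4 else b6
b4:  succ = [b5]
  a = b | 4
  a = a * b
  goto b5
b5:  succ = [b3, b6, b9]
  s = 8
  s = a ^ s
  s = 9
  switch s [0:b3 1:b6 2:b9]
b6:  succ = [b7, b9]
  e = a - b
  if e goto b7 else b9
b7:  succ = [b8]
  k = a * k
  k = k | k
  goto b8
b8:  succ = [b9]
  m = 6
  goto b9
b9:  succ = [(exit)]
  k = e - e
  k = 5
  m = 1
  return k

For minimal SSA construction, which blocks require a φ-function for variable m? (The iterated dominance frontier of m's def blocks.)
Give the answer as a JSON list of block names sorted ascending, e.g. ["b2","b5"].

Answer: ["b7", "b9"]

Derivation:
idom tree: b1←b0 b2←b0 b3←b1 b4←b3 b5←b4 b6←b3 b7←b0 b8←b7 b9←b0
Dom at joins:
  b3: preds {b1,b5}: {b0,b1} ∩ {b0,b1,b3,b4,b5} = {b0,b1}; idom=b1
  b6: preds {b3,b5}: {b0,b1,b3} ∩ {b0,b1,b3,b4,b5} = {b0,b1,b3}; idom=b3
  b7: preds {b2,b6}: {b0,b2} ∩ {b0,b1,b3,b6} = {b0}; idom=b0
  b9: preds {b2,b5,b6,b8}: {b0,b2} ∩ {b0,b1,b3,b4,b5} ∩ {b0,b1,b3,b6} ∩ {b0,b7,b8} = {b0}; idom=b0

DF derivation:
  join b3 pred b1: · stop@b1
  join b3 pred b5: b5→b4→b3 stop@b1
  join b6 pred b3: · stop@b3
  join b6 pred b5: b5→b4 stop@b3
  join b7 pred b2: b2 stop@b0
  join b7 pred b6: b6→b3→b1 stop@b0
  join b9 pred b2: b2 stop@b0
  join b9 pred b5: b5→b4→b3→b1 stop@b0
  join b9 pred b6: b6→b3→b1 stop@b0
  join b9 pred b8: b8→b7 stop@b0
  b0: DF=∅
  b1: DF={b7,b9}
  b2: DF={b7,b9}
  b3: DF={b3,b7,b9}
  b4: DF={b3,b6,b9}
  b5: DF={b3,b6,b9}
  b6: DF={b7,b9}
  b7: DF={b9}
  b8: DF={b9}
  b9: DF=∅

φ for m: defs {b1,b8,b9}
  DF⁺ = {b7,b9}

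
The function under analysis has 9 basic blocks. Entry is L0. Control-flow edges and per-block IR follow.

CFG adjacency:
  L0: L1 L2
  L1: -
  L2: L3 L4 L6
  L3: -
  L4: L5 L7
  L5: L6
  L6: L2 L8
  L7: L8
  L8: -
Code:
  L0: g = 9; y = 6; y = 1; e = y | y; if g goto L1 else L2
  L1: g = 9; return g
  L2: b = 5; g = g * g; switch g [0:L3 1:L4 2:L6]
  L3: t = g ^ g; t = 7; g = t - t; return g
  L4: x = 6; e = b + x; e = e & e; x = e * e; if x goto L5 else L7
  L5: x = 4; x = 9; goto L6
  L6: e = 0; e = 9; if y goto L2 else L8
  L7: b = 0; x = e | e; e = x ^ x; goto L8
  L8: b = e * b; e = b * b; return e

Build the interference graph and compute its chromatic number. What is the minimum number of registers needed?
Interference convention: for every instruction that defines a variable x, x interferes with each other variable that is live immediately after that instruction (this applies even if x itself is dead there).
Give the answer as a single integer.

Answer: 5

Derivation:
Block summaries:
  L0: {e,g,y} / ∅
  L1: {g} / ∅
  L2: {b,g} / {g}
  L3: {g,t} / {g}
  L4: {e,x} / {b}
  L5: {x} / ∅
  L6: {e} / {y}
  L7: {b,e,x} / {e}
  L8: {b,e} / {b,e}

Backward fixpoint:
  live L0: ∅→{g,y}
  live L1: ∅→∅
  live L2: {g,y}→{b,g,y}
  live L3: {g}→∅
  live L4: {b,g,y}→{b,e,g,y}
  live L5: {b,g,y}→{b,g,y}
  live L6: {b,g,y}→{b,e,g,y}
  live L7: {e}→{b,e}
  live L8: {b,e}→∅

Interfere edges:
  b: {e,g,x,y}
  e: {b,g,x,y}
  g: {b,e,x,y}
  t: ∅
  x: {b,e,g,y}
  y: {b,e,g,x}

Registers:
  clique {b,e,g,x,y} ⇒ need ≥ 5
  assign b→R0 e→R1 g→R2 t→R0 x→R3 y→R4 — no edge inside a register ⇒ χ ≤ 5
  χ = 5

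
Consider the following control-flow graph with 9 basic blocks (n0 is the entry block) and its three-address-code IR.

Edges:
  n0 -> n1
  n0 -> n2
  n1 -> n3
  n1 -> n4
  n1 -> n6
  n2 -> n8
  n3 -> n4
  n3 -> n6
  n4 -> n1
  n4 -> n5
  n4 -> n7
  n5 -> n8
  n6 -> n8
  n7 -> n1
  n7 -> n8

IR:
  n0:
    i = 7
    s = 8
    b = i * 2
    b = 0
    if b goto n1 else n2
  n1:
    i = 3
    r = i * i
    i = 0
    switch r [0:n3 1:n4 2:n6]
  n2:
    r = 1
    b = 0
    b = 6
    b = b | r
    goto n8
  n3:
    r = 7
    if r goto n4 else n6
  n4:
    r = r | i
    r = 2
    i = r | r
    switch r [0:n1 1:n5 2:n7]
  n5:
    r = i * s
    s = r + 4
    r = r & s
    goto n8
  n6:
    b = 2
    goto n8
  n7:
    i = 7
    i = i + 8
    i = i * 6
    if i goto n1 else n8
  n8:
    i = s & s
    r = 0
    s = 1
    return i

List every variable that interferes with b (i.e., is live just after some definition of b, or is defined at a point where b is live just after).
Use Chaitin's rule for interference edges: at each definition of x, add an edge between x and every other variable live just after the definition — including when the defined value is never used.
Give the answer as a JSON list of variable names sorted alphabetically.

Answer: ["r", "s"]

Analysis:
Per-block:
  n0 def {b,i,s} use ∅
  n1 def {i,r} use ∅
  n2 def {b,r} use ∅
  n3 def {r} use ∅
  n4 def {i,r} use {i,r}
  n5 def {r,s} use {i,s}
  n6 def {b} use ∅
  n7 def {i} use ∅
  n8 def {i,r,s} use {s}

Liveness:
  live n0: ∅→{s}
  live n1: {s}→{i,r,s}
  live n2: {s}→{s}
  live n3: {i,s}→{i,r,s}
  live n4: {i,r,s}→{i,s}
  live n5: {i,s}→{s}
  live n6: {s}→{s}
  live n7: {s}→{s}
  live n8: {s}→∅

Conflict graph:
  b↔{r,s}
  i↔{r,s}
  r↔{b,i,s}
  s↔{b,i,r}

N(b) = ["r", "s"]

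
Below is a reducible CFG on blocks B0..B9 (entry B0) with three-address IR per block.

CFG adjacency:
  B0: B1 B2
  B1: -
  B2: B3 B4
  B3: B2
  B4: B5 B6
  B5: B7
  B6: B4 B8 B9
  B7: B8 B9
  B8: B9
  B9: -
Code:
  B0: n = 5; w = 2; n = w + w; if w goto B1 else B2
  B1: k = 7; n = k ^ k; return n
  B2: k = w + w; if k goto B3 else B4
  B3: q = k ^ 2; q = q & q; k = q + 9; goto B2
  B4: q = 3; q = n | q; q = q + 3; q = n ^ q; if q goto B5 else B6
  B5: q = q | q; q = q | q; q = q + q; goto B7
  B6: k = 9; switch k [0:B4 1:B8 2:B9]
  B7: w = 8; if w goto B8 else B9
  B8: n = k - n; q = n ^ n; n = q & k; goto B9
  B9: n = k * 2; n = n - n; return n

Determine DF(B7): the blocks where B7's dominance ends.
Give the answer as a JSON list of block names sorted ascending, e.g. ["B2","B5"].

Answer: ["B8", "B9"]

Analysis:
idom tree: B1←B0 B2←B0 B3←B2 B4←B2 B5←B4 B6←B4 B7←B5 B8←B4 B9←B4
Dom at joins:
  B2: preds {B0,B3}: {B0} ∩ {B0,B2,B3} = {B0}; idom=B0
  B4: preds {B2,B6}: {B0,B2} ∩ {B0,B2,B4,B6} = {B0,B2}; idom=B2
  B8: preds {B6,B7}: {B0,B2,B4,B6} ∩ {B0,B2,B4,B5,B7} = {B0,B2,B4}; idom=B4
  B9: preds {B6,B7,B8}: {B0,B2,B4,B6} ∩ {B0,B2,B4,B5,B7} ∩ {B0,B2,B4,B8} = {B0,B2,B4}; idom=B4

DF derivation:
  B2←B0: walk · to B0
  B2←B3: walk B3→B2 to B0
  B4←B2: walk · to B2
  B4←B6: walk B6→B4 to B2
  B8←B6: walk B6 to B4
  B8←B7: walk B7→B5 to B4
  B9←B6: walk B6 to B4
  B9←B7: walk B7→B5 to B4
  B9←B8: walk B8 to B4
  B0: DF=∅
  B1: DF=∅
  B2: DF={B2}
  B3: DF={B2}
  B4: DF={B4}
  B5: DF={B8,B9}
  B6: DF={B4,B8,B9}
  B7: DF={B8,B9}
  B8: DF={B9}
  B9: DF=∅

DF(B7) = ["B8", "B9"]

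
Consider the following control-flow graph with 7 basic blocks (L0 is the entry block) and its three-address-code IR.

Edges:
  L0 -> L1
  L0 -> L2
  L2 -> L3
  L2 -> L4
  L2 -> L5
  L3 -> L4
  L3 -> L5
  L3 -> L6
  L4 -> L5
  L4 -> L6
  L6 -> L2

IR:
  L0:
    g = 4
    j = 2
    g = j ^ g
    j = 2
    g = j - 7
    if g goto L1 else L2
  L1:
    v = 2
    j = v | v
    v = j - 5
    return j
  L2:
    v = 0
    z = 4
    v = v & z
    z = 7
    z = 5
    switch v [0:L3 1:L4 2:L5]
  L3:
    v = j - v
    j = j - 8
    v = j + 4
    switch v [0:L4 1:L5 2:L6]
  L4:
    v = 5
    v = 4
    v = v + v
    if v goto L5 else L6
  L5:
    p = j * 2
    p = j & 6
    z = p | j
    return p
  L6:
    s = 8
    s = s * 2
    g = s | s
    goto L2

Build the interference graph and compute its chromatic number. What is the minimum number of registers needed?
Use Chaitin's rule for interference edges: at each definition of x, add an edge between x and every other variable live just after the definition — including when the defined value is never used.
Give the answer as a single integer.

Answer: 3

Derivation:
def/use:
  L0 def {g,j} use ∅
  L1 def {j,v} use ∅
  L2 def {v,z} use ∅
  L3 def {j,v} use {j,v}
  L4 def {v} use ∅
  L5 def {p,z} use {j}
  L6 def {g,s} use ∅

Liveness:
  live L0: ∅→{j}
  live L1: ∅→∅
  live L2: {j}→{j,v}
  live L3: {j,v}→{j}
  live L4: {j}→{j}
  live L5: {j}→∅
  live L6: {j}→{j}

Conflict graph:
  g: {j}
  j: {g,p,s,v,z}
  p: {j,z}
  s: {j}
  v: {j,z}
  z: {j,p,v}

Registers:
  lower bound: {j,p,z} mutually conflict ⇒ χ ≥ 3
  assign g→R1 j→R0 p→R2 s→R1 v→R2 z→R1 — no edge inside a register ⇒ χ ≤ 3
  χ = 3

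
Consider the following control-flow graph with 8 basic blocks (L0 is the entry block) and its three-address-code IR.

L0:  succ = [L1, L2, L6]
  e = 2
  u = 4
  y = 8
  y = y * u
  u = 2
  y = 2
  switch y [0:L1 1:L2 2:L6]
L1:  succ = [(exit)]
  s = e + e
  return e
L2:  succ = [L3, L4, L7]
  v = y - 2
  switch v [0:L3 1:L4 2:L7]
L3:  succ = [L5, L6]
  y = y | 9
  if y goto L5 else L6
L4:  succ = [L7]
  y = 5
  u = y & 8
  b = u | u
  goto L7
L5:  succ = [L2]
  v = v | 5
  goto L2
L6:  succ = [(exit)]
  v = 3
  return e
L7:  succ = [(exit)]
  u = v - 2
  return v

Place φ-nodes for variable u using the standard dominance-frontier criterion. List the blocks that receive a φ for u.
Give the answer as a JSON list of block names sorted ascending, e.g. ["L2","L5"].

Answer: ["L7"]

Derivation:
idom tree: L1←L0 L2←L0 L3←L2 L4←L2 L5←L3 L6←L0 L7←L2
Dom∩ at merges:
  L2: preds {L0,L5}: {L0} ∩ {L0,L2,L3,L5} = {L0}; idom=L0
  L6: preds {L0,L3}: {L0} ∩ {L0,L2,L3} = {L0}; idom=L0
  L7: preds {L2,L4}: {L0,L2} ∩ {L0,L2,L4} = {L0,L2}; idom=L2

DF derivation:
  join L2 pred L0: · stop@L0
  join L2 pred L5: L5→L3→L2 stop@L0
  join L6 pred L0: · stop@L0
  join L6 pred L3: L3→L2 stop@L0
  join L7 pred L2: · stop@L2
  join L7 pred L4: L4 stop@L2
  L0 → ∅
  L1 → ∅
  L2 → {L2,L6}
  L3 → {L2,L6}
  L4 → {L7}
  L5 → {L2}
  L6 → ∅
  L7 → ∅

φ for u: defs {L0,L4,L7}
  DF⁺ = {L7}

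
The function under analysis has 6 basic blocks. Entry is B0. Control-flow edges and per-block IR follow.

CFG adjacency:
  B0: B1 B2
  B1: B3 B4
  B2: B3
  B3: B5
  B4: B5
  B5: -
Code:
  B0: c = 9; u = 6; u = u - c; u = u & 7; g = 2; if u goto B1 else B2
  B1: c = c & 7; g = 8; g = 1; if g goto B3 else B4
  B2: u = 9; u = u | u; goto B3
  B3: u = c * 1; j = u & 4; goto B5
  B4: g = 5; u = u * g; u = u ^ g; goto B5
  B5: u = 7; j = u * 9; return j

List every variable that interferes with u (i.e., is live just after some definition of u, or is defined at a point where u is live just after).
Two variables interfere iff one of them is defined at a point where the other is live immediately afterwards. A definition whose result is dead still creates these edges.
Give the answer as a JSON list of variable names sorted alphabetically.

Per-block:
  B0 def {c,g,u} use ∅
  B1 def {c,g} use {c}
  B2 def {u} use ∅
  B3 def {j,u} use {c}
  B4 def {g,u} use {u}
  B5 def {j,u} use ∅

Live sets:
  B0: in=∅ out={c,u}
  B1: in={c,u} out={c,u}
  B2: in={c} out={c}
  B3: in={c} out=∅
  B4: in={u} out=∅
  B5: in=∅ out=∅

Interfere edges:
  c: {g,u}
  g: {c,u}
  j: ∅
  u: {c,g}

N(u) = ["c", "g"]

Answer: ["c", "g"]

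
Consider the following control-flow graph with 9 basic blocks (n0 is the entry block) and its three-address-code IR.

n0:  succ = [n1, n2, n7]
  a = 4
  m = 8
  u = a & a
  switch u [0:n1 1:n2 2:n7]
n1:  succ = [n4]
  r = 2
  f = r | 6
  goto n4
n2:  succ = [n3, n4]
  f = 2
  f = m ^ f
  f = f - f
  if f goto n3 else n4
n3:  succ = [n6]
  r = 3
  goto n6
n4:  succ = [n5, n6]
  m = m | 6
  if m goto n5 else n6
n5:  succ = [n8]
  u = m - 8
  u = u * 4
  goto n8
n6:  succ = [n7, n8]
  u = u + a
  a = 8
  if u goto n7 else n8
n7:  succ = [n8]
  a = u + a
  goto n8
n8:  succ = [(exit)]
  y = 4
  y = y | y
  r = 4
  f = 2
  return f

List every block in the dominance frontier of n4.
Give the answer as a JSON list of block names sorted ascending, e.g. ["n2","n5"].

idom tree: n1←n0 n2←n0 n3←n2 n4←n0 n5←n4 n6←n0 n7←n0 n8←n0
Join-block Dom:
  n4: preds {n1,n2}: {n0,n1} ∩ {n0,n2} = {n0}; idom=n0
  n6: preds {n3,n4}: {n0,n2,n3} ∩ {n0,n4} = {n0}; idom=n0
  n7: preds {n0,n6}: {n0} ∩ {n0,n6} = {n0}; idom=n0
  n8: preds {n5,n6,n7}: {n0,n4,n5} ∩ {n0,n6} ∩ {n0,n7} = {n0}; idom=n0

DF walk-up:
  n4←n1: walk n1 to n0
  n4←n2: walk n2 to n0
  n6←n3: walk n3→n2 to n0
  n6←n4: walk n4 to n0
  n7←n0: walk · to n0
  n7←n6: walk n6 to n0
  n8←n5: walk n5→n4 to n0
  n8←n6: walk n6 to n0
  n8←n7: walk n7 to n0
  n0 → ∅
  n1 → {n4}
  n2 → {n4,n6}
  n3 → {n6}
  n4 → {n6,n8}
  n5 → {n8}
  n6 → {n7,n8}
  n7 → {n8}
  n8 → ∅

DF(n4) = ["n6", "n8"]

Answer: ["n6", "n8"]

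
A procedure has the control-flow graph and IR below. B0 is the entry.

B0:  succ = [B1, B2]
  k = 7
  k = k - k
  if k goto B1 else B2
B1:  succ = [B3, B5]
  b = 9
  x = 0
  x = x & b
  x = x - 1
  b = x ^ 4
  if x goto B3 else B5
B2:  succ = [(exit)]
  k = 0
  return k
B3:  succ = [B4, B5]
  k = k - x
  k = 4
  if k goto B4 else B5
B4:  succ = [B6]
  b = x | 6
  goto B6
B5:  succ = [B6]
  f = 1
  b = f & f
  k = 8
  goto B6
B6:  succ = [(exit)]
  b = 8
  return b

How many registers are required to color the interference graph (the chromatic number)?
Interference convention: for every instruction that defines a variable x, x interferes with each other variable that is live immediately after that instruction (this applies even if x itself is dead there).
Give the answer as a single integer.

Answer: 3

Working:
Per-block:
  B0: {k} / ∅
  B1: {b,x} / ∅
  B2: {k} / ∅
  B3: {k} / {k,x}
  B4: {b} / {x}
  B5: {b,f,k} / ∅
  B6: {b} / ∅

Backward fixpoint:
  B0: in=∅ out={k}
  B1: in={k} out={k,x}
  B2: in=∅ out=∅
  B3: in={k,x} out={x}
  B4: in={x} out=∅
  B5: in=∅ out=∅
  B6: in=∅ out=∅

Interfere edges:
  b: {k,x}
  f: ∅
  k: {b,x}
  x: {b,k}

Colouring:
  lower bound: {b,k,x} mutually conflict ⇒ χ ≥ 3
  3-colouring: c0={b,f}  c1={k}  c2={x}
  χ = 3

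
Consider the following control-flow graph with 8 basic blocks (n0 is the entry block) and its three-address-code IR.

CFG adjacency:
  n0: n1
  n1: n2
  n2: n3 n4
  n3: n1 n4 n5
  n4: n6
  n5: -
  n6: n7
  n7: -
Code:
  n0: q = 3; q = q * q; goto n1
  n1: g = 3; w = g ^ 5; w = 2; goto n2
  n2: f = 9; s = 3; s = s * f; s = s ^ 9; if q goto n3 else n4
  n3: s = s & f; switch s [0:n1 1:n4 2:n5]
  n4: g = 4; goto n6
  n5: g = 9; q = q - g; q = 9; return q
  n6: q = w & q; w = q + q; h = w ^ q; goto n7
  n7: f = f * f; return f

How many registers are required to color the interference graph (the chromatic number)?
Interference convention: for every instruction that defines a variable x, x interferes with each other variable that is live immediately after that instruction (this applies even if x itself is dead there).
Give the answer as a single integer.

Answer: 4

Derivation:
Per-block:
  n0: {q} / ∅
  n1: {g,w} / ∅
  n2: {f,s} / {q}
  n3: {s} / {f,s}
  n4: {g} / ∅
  n5: {g,q} / {q}
  n6: {h,q,w} / {q,w}
  n7: {f} / {f}

Liveness:
  n0 li=∅ lo={q}
  n1 li={q} lo={q,w}
  n2 li={q,w} lo={f,q,s,w}
  n3 li={f,q,s,w} lo={f,q,w}
  n4 li={f,q,w} lo={f,q,w}
  n5 li={q} lo=∅
  n6 li={f,q,w} lo={f}
  n7 li={f} lo=∅

Interfere edges:
  f↔{g,h,q,s,w}
  g↔{f,q,w}
  h↔{f}
  q↔{f,g,s,w}
  s↔{f,q,w}
  w↔{f,g,q,s}

Colouring:
  clique {f,g,q,w} ⇒ need ≥ 4
  assign f→c0 g→c3 h→c1 q→c1 s→c3 w→c2 — no edge inside a register ⇒ χ ≤ 4
  χ = 4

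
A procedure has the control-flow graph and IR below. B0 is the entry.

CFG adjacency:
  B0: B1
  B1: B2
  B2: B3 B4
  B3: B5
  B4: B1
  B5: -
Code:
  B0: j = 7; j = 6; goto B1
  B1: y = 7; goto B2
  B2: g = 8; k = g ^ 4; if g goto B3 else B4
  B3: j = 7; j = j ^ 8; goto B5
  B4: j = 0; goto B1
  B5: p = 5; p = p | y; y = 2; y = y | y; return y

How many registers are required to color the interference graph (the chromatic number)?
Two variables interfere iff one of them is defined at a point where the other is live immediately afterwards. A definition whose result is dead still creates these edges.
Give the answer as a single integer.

def/use:
  B0: {j} / ∅
  B1: {y} / ∅
  B2: {g,k} / ∅
  B3: {j} / ∅
  B4: {j} / ∅
  B5: {p,y} / {y}

Backward fixpoint:
  live B0: ∅→∅
  live B1: ∅→{y}
  live B2: {y}→{y}
  live B3: {y}→{y}
  live B4: ∅→∅
  live B5: {y}→∅

Interfere edges:
  g: {k,y}
  j: {y}
  k: {g,y}
  p: {y}
  y: {g,j,k,p}

Registers:
  {g,k,y} pairwise interfere (3-clique) ⇒ χ ≥ 3
  3-colouring: c0={y}  c1={g,j,p}  c2={k}
  χ = 3

Answer: 3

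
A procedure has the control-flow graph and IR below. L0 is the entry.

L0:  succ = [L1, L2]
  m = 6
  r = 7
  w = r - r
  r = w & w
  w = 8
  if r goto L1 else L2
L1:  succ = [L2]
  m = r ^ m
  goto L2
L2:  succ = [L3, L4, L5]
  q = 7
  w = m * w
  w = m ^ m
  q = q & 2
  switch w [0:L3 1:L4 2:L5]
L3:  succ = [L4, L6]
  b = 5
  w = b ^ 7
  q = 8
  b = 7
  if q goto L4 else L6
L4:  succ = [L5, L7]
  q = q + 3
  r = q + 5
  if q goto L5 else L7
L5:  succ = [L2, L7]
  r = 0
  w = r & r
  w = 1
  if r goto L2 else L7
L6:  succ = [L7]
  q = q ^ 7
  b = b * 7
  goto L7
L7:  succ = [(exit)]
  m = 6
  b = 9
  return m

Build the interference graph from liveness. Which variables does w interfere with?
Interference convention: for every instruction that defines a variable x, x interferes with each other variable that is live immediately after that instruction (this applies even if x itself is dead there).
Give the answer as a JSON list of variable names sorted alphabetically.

def/use:
  L0: def={m,r,w} ue=∅
  L1: def={m} ue={m,r}
  L2: def={q,w} ue={m,w}
  L3: def={b,q,w} ue=∅
  L4: def={q,r} ue={q}
  L5: def={r,w} ue=∅
  L6: def={b,q} ue={b,q}
  L7: def={b,m} ue=∅

Live sets:
  L0 li=∅ lo={m,r,w}
  L1 li={m,r,w} lo={m,w}
  L2 li={m,w} lo={m,q}
  L3 li={m} lo={b,m,q}
  L4 li={m,q} lo={m}
  L5 li={m} lo={m,w}
  L6 li={b,q} lo=∅
  L7 li=∅ lo=∅

Interfere edges:
  b — {m,q}
  m — {b,q,r,w}
  q — {b,m,r,w}
  r — {m,q,w}
  w — {m,q,r}

N(w) = ["m", "q", "r"]

Answer: ["m", "q", "r"]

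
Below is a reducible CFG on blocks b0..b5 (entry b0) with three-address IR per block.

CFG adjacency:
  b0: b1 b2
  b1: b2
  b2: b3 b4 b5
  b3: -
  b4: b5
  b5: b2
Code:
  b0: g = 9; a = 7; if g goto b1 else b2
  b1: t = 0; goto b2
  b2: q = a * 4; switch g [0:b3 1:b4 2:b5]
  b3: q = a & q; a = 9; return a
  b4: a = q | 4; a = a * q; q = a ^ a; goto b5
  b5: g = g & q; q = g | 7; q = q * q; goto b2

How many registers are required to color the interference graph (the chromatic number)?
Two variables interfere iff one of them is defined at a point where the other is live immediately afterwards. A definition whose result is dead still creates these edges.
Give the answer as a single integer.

Answer: 3

Working:
Block summaries:
  b0: {a,g} / ∅
  b1: {t} / ∅
  b2: {q} / {a,g}
  b3: {a,q} / {a,q}
  b4: {a,q} / {q}
  b5: {g,q} / {g,q}

Live sets:
  b0: in=∅ out={a,g}
  b1: in={a,g} out={a,g}
  b2: in={a,g} out={a,g,q}
  b3: in={a,q} out=∅
  b4: in={g,q} out={a,g,q}
  b5: in={a,g,q} out={a,g}

Conflict graph:
  a↔{g,q,t}
  g↔{a,q,t}
  q↔{a,g}
  t↔{a,g}

Registers:
  {a,g,q} pairwise interfere (3-clique) ⇒ χ ≥ 3
  assign a→r0 g→r1 q→r2 t→r2 — no edge inside a register ⇒ χ ≤ 3
  χ = 3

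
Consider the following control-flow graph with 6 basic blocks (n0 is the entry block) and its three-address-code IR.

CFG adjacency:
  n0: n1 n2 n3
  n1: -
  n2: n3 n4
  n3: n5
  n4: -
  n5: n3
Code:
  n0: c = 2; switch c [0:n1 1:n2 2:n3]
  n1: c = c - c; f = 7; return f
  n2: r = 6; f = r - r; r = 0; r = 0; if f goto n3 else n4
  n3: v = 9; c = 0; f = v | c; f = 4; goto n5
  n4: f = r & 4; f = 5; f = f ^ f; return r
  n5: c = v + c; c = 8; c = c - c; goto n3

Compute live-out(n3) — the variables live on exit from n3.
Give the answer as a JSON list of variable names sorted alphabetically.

Answer: ["c", "v"]

Working:
Per-block:
  n0: {c} / ∅
  n1: {c,f} / {c}
  n2: {f,r} / ∅
  n3: {c,f,v} / ∅
  n4: {f} / {r}
  n5: {c} / {c,v}

Backward fixpoint:
  live n0: ∅→{c}
  live n1: {c}→∅
  live n2: ∅→{r}
  live n3: ∅→{c,v}
  live n4: {r}→∅
  live n5: {c,v}→∅

live-out(n3) = ["c", "v"]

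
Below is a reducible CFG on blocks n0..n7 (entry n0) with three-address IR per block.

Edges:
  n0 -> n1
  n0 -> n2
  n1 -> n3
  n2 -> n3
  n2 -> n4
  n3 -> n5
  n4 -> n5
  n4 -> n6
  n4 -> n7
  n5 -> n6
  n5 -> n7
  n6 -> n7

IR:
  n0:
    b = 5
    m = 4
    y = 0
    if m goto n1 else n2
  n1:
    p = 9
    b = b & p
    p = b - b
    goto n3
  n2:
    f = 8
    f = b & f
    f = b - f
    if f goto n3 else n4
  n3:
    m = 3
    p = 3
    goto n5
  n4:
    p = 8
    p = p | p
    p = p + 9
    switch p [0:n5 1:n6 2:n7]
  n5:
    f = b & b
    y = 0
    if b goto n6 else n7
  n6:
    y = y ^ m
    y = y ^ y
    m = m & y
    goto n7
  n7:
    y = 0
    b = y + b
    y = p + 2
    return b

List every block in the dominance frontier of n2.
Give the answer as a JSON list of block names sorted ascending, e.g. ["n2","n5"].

idom tree: n1←n0 n2←n0 n3←n0 n4←n2 n5←n0 n6←n0 n7←n0
Dom∩ at merges:
  n3: preds {n1,n2}: {n0,n1} ∩ {n0,n2} = {n0}; idom=n0
  n5: preds {n3,n4}: {n0,n3} ∩ {n0,n2,n4} = {n0}; idom=n0
  n6: preds {n4,n5}: {n0,n2,n4} ∩ {n0,n5} = {n0}; idom=n0
  n7: preds {n4,n5,n6}: {n0,n2,n4} ∩ {n0,n5} ∩ {n0,n6} = {n0}; idom=n0

Frontier:
  join n3 pred n1: n1 stop@n0
  join n3 pred n2: n2 stop@n0
  join n5 pred n3: n3 stop@n0
  join n5 pred n4: n4→n2 stop@n0
  join n6 pred n4: n4→n2 stop@n0
  join n6 pred n5: n5 stop@n0
  join n7 pred n4: n4→n2 stop@n0
  join n7 pred n5: n5 stop@n0
  join n7 pred n6: n6 stop@n0
  n0: DF=∅
  n1: DF={n3}
  n2: DF={n3,n5,n6,n7}
  n3: DF={n5}
  n4: DF={n5,n6,n7}
  n5: DF={n6,n7}
  n6: DF={n7}
  n7: DF=∅

DF(n2) = ["n3", "n5", "n6", "n7"]

Answer: ["n3", "n5", "n6", "n7"]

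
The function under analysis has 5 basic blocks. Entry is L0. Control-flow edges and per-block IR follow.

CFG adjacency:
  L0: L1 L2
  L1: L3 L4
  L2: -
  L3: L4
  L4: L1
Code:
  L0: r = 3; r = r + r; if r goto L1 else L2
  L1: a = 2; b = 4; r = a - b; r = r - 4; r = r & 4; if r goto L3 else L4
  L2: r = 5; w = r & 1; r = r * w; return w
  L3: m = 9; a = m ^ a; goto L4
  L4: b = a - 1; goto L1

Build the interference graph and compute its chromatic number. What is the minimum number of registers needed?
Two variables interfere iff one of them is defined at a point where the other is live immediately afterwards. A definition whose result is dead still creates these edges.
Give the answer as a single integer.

Answer: 2

Analysis:
Block summaries:
  L0: def={r} ue=∅
  L1: def={a,b,r} ue=∅
  L2: def={r,w} ue=∅
  L3: def={a,m} ue={a}
  L4: def={b} ue={a}

Backward fixpoint:
  L0: in=∅ out=∅
  L1: in=∅ out={a}
  L2: in=∅ out=∅
  L3: in={a} out={a}
  L4: in={a} out=∅

Interfere edges:
  a — {b,m,r}
  b — {a}
  m — {a}
  r — {a,w}
  w — {r}

Registers:
  {a,b} pairwise interfere (2-clique) ⇒ χ ≥ 2
  2-colouring: r0={a,w}  r1={b,m,r}
  χ = 2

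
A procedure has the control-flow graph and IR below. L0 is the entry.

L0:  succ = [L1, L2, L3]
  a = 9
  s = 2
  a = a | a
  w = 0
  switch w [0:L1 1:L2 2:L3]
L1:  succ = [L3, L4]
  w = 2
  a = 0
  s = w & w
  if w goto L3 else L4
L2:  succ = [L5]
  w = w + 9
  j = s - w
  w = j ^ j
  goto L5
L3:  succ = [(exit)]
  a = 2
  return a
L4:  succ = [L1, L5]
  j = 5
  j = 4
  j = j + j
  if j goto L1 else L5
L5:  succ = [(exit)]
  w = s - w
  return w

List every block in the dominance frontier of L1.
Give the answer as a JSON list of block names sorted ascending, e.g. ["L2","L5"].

idom tree: L1←L0 L2←L0 L3←L0 L4←L1 L5←L0
Join-block Dom:
  L1: preds {L0,L4}: {L0} ∩ {L0,L1,L4} = {L0}; idom=L0
  L3: preds {L0,L1}: {L0} ∩ {L0,L1} = {L0}; idom=L0
  L5: preds {L2,L4}: {L0,L2} ∩ {L0,L1,L4} = {L0}; idom=L0

DF walk-up:
  join L1 pred L0: · stop@L0
  join L1 pred L4: L4→L1 stop@L0
  join L3 pred L0: · stop@L0
  join L3 pred L1: L1 stop@L0
  join L5 pred L2: L2 stop@L0
  join L5 pred L4: L4→L1 stop@L0
  DF(L0)=∅
  DF(L1)={L1,L3,L5}
  DF(L2)={L5}
  DF(L3)=∅
  DF(L4)={L1,L5}
  DF(L5)=∅

DF(L1) = ["L1", "L3", "L5"]

Answer: ["L1", "L3", "L5"]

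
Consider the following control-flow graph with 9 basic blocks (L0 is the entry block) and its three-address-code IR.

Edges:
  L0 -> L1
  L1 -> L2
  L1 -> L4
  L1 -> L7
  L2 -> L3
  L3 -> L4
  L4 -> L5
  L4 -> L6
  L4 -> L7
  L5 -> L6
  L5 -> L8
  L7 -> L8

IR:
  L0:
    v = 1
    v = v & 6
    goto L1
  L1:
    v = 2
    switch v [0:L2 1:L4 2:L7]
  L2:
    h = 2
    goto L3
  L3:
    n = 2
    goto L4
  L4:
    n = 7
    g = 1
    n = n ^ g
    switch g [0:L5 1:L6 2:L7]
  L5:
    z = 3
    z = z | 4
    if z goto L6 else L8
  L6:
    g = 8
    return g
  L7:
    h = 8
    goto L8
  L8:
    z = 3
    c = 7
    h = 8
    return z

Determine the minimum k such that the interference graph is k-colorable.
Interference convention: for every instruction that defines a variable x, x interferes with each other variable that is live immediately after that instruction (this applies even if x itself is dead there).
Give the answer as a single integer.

Answer: 2

Analysis:
def/use:
  L0: {v} / ∅
  L1: {v} / ∅
  L2: {h} / ∅
  L3: {n} / ∅
  L4: {g,n} / ∅
  L5: {z} / ∅
  L6: {g} / ∅
  L7: {h} / ∅
  L8: {c,h,z} / ∅

Backward fixpoint:
  live L0: ∅→∅
  live L1: ∅→∅
  live L2: ∅→∅
  live L3: ∅→∅
  live L4: ∅→∅
  live L5: ∅→∅
  live L6: ∅→∅
  live L7: ∅→∅
  live L8: ∅→∅

Conflict graph:
  c: {z}
  g: {n}
  h: {z}
  n: {g}
  v: ∅
  z: {c,h}

Registers:
  lower bound: {c,z} mutually conflict ⇒ χ ≥ 2
  assign c→r1 g→r0 h→r1 n→r1 v→r0 z→r0 — no edge inside a register ⇒ χ ≤ 2
  χ = 2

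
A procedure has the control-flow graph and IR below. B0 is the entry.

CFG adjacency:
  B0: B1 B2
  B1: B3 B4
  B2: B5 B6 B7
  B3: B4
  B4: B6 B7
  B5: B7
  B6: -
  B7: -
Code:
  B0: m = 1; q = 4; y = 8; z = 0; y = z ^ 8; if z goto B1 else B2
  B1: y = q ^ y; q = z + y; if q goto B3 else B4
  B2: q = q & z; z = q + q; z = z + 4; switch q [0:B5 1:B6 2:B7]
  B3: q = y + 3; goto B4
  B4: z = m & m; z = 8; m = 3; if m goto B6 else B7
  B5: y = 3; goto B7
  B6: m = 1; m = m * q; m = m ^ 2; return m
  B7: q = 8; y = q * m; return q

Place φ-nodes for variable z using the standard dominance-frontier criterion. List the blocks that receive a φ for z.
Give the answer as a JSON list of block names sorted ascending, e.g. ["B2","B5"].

idom tree: B1←B0 B2←B0 B3←B1 B4←B1 B5←B2 B6←B0 B7←B0
Dom∩ at merges:
  B4: preds {B1,B3}: {B0,B1} ∩ {B0,B1,B3} = {B0,B1}; idom=B1
  B6: preds {B2,B4}: {B0,B2} ∩ {B0,B1,B4} = {B0}; idom=B0
  B7: preds {B2,B4,B5}: {B0,B2} ∩ {B0,B1,B4} ∩ {B0,B2,B5} = {B0}; idom=B0

Frontier:
  B4←B1: walk · to B1
  B4←B3: walk B3 to B1
  B6←B2: walk B2 to B0
  B6←B4: walk B4→B1 to B0
  B7←B2: walk B2 to B0
  B7←B4: walk B4→B1 to B0
  B7←B5: walk B5→B2 to B0
  B0 → ∅
  B1 → {B6,B7}
  B2 → {B6,B7}
  B3 → {B4}
  B4 → {B6,B7}
  B5 → {B7}
  B6 → ∅
  B7 → ∅

φ for z: defs {B0,B2,B4}
  DF⁺ = {B6,B7}

Answer: ["B6", "B7"]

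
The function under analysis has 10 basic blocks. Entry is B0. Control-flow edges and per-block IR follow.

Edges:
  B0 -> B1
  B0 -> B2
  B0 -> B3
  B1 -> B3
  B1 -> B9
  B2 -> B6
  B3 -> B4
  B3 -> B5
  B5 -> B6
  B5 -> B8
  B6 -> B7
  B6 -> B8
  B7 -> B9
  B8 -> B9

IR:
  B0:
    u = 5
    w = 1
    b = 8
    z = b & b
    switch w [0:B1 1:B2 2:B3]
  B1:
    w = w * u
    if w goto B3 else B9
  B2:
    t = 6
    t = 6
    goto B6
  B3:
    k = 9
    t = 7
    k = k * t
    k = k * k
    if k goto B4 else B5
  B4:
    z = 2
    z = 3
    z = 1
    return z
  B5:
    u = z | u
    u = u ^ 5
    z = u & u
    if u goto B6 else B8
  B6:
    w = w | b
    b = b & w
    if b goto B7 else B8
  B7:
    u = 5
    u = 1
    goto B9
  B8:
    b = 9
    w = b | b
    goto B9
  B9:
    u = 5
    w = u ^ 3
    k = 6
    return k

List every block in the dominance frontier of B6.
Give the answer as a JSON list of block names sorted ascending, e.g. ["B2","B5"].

idom tree: B1←B0 B2←B0 B3←B0 B4←B3 B5←B3 B6←B0 B7←B6 B8←B0 B9←B0
Dom at joins:
  B3: preds {B0,B1}: {B0} ∩ {B0,B1} = {B0}; idom=B0
  B6: preds {B2,B5}: {B0,B2} ∩ {B0,B3,B5} = {B0}; idom=B0
  B8: preds {B5,B6}: {B0,B3,B5} ∩ {B0,B6} = {B0}; idom=B0
  B9: preds {B1,B7,B8}: {B0,B1} ∩ {B0,B6,B7} ∩ {B0,B8} = {B0}; idom=B0

Frontier:
  join B3 pred B0: · stop@B0
  join B3 pred B1: B1 stop@B0
  join B6 pred B2: B2 stop@B0
  join B6 pred B5: B5→B3 stop@B0
  join B8 pred B5: B5→B3 stop@B0
  join B8 pred B6: B6 stop@B0
  join B9 pred B1: B1 stop@B0
  join B9 pred B7: B7→B6 stop@B0
  join B9 pred B8: B8 stop@B0
  B0 → ∅
  B1 → {B3,B9}
  B2 → {B6}
  B3 → {B6,B8}
  B4 → ∅
  B5 → {B6,B8}
  B6 → {B8,B9}
  B7 → {B9}
  B8 → {B9}
  B9 → ∅

DF(B6) = ["B8", "B9"]

Answer: ["B8", "B9"]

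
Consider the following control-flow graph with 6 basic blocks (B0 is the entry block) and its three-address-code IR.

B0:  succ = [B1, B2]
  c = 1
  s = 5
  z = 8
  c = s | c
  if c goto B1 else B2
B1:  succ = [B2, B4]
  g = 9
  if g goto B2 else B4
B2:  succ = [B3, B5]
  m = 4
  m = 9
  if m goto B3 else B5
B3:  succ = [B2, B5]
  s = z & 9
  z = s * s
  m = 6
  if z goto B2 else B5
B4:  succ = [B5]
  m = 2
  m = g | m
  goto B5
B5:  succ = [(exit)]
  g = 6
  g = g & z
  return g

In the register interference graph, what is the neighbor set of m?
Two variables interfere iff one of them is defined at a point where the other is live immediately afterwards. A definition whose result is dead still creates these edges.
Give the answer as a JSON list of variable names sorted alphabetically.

Per-block:
  B0 def {c,s,z} use ∅
  B1 def {g} use ∅
  B2 def {m} use ∅
  B3 def {m,s,z} use {z}
  B4 def {m} use {g}
  B5 def {g} use {z}

Backward fixpoint:
  live B0: ∅→{z}
  live B1: {z}→{g,z}
  live B2: {z}→{z}
  live B3: {z}→{z}
  live B4: {g,z}→{z}
  live B5: {z}→∅

Interference:
  c↔{s,z}
  g↔{m,z}
  m↔{g,z}
  s↔{c,z}
  z↔{c,g,m,s}

N(m) = ["g", "z"]

Answer: ["g", "z"]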